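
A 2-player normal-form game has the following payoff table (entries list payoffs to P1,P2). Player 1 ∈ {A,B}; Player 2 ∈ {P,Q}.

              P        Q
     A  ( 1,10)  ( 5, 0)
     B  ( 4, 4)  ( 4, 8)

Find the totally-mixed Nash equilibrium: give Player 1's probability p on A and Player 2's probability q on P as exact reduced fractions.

(p,q) = (2/7, 1/4)

P1 indiff ⇒ q·1+(1-q)·5 = q·4+(1-q)·4 ⇒ q(-3) = (1-q)(-1) ⇒ q = 1/4
P2 indiff ⇒ p·10+(1-p)·4 = p·0+(1-p)·8 ⇒ p(10) = (1-p)(4) ⇒ p = 2/7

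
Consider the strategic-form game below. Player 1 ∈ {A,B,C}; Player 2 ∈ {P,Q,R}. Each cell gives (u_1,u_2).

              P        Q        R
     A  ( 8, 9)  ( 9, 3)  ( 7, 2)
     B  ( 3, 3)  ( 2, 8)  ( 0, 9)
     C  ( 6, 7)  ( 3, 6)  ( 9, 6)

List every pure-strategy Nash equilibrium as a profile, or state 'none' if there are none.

PSNE = {(A,P)}

(A,P): NE
(A,Q): not NE [P2→P gives 9>3]
(A,R): not NE [P1→C gives 9>7; P2→P gives 9>2]
(B,P): not NE [P1→A gives 8>3; P2→R gives 9>3]
(B,Q): not NE [P1→A gives 9>2; P2→R gives 9>8]
(B,R): not NE [P1→C gives 9>0]
(C,P): not NE [P1→A gives 8>6]
(C,Q): not NE [P1→A gives 9>3; P2→P gives 7>6]
(C,R): not NE [P2→P gives 7>6]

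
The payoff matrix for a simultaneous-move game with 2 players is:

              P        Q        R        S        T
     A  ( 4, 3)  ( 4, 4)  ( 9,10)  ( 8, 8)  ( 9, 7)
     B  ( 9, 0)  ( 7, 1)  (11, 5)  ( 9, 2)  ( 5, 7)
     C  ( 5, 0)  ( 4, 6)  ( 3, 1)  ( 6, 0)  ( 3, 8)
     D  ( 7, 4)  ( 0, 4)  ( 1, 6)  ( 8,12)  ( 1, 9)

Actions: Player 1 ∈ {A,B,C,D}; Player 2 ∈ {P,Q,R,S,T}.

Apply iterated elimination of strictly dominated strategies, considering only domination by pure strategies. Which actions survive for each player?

IESDS → P1:{A,B} P2:{R,T}

P1 drop C (B beats it: P:9>5 Q:7>4 R:11>3 S:9>6 T:5>3)
P1 drop D (B beats it: P:9>7 Q:7>0 R:11>1 S:9>8 T:5>1)
P2 drop P (Q beats it: A:4>3 B:1>0)
P2 drop Q (R beats it: A:10>4 B:5>1)
P2 drop S (R beats it: A:10>8 B:5>2)
P1→{A,B} P2→{R,T}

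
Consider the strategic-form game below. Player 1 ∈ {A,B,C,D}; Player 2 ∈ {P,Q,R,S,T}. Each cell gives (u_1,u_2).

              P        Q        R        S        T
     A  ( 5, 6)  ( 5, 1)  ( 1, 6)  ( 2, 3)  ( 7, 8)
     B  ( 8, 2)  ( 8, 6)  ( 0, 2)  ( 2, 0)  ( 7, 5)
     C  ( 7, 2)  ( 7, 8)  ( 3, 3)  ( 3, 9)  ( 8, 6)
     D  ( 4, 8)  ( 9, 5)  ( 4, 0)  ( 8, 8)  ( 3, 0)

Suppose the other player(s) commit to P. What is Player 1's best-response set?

BR_1 = {B}

u_1(A vs P) = 5
u_1(B vs P) = 8
u_1(C vs P) = 7
u_1(D vs P) = 4
max payoff 8 at {B}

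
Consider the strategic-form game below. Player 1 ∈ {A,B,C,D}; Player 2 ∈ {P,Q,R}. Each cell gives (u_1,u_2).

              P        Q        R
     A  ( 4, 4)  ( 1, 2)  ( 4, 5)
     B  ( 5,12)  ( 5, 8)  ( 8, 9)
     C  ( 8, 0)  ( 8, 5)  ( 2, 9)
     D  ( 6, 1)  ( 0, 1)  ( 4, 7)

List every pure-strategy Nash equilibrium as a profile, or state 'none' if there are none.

No pure NE.

(A,P): not NE [P1→C gives 8>4; P2→R gives 5>4]
(A,Q): not NE [P1→C gives 8>1; P2→R gives 5>2]
(A,R): not NE [P1→B gives 8>4]
(B,P): not NE [P1→C gives 8>5]
(B,Q): not NE [P1→C gives 8>5; P2→P gives 12>8]
(B,R): not NE [P2→P gives 12>9]
(C,P): not NE [P2→R gives 9>0]
(C,Q): not NE [P2→R gives 9>5]
(C,R): not NE [P1→B gives 8>2]
(D,P): not NE [P1→C gives 8>6; P2→R gives 7>1]
(D,Q): not NE [P1→C gives 8>0; P2→R gives 7>1]
(D,R): not NE [P1→B gives 8>4]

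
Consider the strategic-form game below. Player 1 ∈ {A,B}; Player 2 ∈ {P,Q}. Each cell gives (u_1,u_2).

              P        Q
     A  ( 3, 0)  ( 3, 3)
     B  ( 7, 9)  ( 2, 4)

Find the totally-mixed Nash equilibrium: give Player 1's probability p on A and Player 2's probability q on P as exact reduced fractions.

(p,q) = (5/8, 1/5)

P1 indiff ⇒ q·3+(1-q)·3 = q·7+(1-q)·2 ⇒ q(-4) = (1-q)(-1) ⇒ q = 1/5
P2 indiff ⇒ p·0+(1-p)·9 = p·3+(1-p)·4 ⇒ p(-3) = (1-p)(-5) ⇒ p = 5/8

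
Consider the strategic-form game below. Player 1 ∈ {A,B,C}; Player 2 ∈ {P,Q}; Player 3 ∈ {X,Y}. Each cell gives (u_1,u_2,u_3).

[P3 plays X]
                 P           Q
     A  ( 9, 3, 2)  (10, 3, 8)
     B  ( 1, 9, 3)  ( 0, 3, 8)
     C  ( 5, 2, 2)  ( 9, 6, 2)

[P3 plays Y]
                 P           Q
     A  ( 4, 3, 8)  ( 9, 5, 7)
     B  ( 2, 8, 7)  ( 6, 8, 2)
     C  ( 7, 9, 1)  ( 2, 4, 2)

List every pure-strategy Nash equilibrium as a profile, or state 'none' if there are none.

(A,P,X): not NE [P3→Y gives 8>2]
(A,P,Y): not NE [P1→C gives 7>4; P2→Q gives 5>3]
(A,Q,X): NE
(A,Q,Y): not NE [P3→X gives 8>7]
(B,P,X): not NE [P1→A gives 9>1; P3→Y gives 7>3]
(B,P,Y): not NE [P1→C gives 7>2]
(B,Q,X): not NE [P1→A gives 10>0; P2→P gives 9>3]
(B,Q,Y): not NE [P1→A gives 9>6; P3→X gives 8>2]
(C,P,X): not NE [P1→A gives 9>5; P2→Q gives 6>2]
(C,P,Y): not NE [P3→X gives 2>1]
(C,Q,X): not NE [P1→A gives 10>9]
(C,Q,Y): not NE [P1→A gives 9>2; P2→P gives 9>4]

PSNE = {(A,Q,X)}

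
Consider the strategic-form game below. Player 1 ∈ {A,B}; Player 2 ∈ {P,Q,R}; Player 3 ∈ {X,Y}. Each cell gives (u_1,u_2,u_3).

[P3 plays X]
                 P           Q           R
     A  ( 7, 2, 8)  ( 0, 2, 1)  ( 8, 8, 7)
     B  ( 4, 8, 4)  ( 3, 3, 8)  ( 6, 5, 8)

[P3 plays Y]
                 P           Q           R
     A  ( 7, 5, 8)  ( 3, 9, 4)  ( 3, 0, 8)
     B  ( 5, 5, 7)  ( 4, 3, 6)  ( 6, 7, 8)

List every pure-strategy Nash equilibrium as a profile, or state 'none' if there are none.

NE set: (B,R,Y)

(A,P,X): not NE [P2→R gives 8>2]
(A,P,Y): not NE [P2→Q gives 9>5]
(A,Q,X): not NE [P1→B gives 3>0; P2→R gives 8>2; P3→Y gives 4>1]
(A,Q,Y): not NE [P1→B gives 4>3]
(A,R,X): not NE [P3→Y gives 8>7]
(A,R,Y): not NE [P1→B gives 6>3; P2→Q gives 9>0]
(B,P,X): not NE [P1→A gives 7>4; P3→Y gives 7>4]
(B,P,Y): not NE [P1→A gives 7>5; P2→R gives 7>5]
(B,Q,X): not NE [P2→P gives 8>3]
(B,Q,Y): not NE [P2→R gives 7>3; P3→X gives 8>6]
(B,R,X): not NE [P1→A gives 8>6; P2→P gives 8>5]
(B,R,Y): NE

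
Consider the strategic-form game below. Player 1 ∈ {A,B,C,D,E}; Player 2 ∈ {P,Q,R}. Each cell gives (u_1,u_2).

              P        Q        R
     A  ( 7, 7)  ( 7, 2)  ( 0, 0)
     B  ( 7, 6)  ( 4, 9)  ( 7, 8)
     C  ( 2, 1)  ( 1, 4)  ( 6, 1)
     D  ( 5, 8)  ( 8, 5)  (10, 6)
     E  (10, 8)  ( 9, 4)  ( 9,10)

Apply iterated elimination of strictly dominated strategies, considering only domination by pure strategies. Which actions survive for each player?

Remaining: P1:{D,E} P2:{P,R}

P1 drop A (E beats it: P:10>7 Q:9>7 R:9>0)
P1 drop B (E beats it: P:10>7 Q:9>4 R:9>7)
P1 drop C (D beats it: P:5>2 Q:8>1 R:10>6)
P2 drop Q (P beats it: D:8>5 E:8>4)
P1→{D,E} P2→{P,R}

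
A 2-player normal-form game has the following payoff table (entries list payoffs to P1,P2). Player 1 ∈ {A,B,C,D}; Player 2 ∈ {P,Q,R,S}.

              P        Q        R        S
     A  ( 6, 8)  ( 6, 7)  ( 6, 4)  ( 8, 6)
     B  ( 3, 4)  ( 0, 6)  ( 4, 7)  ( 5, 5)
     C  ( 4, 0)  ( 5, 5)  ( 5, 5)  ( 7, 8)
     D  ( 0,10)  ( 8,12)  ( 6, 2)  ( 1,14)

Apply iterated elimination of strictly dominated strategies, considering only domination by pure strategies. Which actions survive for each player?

Survivors P1:{A,D} P2:{P,Q,S}

P1 drop B (A beats it: P:6>3 Q:6>0 R:6>4 S:8>5)
P1 drop C (A beats it: P:6>4 Q:6>5 R:6>5 S:8>7)
P2 drop R (P beats it: A:8>4 D:10>2)
P1→{A,D} P2→{P,Q,S}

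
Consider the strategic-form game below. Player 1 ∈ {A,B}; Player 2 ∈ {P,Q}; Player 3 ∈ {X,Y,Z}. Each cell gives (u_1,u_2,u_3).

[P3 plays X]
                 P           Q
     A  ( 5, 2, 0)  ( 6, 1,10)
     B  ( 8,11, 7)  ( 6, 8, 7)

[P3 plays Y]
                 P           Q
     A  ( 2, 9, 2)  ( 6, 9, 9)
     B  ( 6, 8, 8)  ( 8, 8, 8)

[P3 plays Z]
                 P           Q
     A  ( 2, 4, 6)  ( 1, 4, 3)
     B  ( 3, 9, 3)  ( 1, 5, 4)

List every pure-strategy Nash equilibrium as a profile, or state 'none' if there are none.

(A,P,X): not NE [P1→B gives 8>5; P3→Z gives 6>0]
(A,P,Y): not NE [P1→B gives 6>2; P3→Z gives 6>2]
(A,P,Z): not NE [P1→B gives 3>2]
(A,Q,X): not NE [P2→P gives 2>1]
(A,Q,Y): not NE [P1→B gives 8>6; P3→X gives 10>9]
(A,Q,Z): not NE [P3→X gives 10>3]
(B,P,X): not NE [P3→Y gives 8>7]
(B,P,Y): NE
(B,P,Z): not NE [P3→Y gives 8>3]
(B,Q,X): not NE [P2→P gives 11>8; P3→Y gives 8>7]
(B,Q,Y): NE
(B,Q,Z): not NE [P2→P gives 9>5; P3→Y gives 8>4]

NE set: (B,P,Y), (B,Q,Y)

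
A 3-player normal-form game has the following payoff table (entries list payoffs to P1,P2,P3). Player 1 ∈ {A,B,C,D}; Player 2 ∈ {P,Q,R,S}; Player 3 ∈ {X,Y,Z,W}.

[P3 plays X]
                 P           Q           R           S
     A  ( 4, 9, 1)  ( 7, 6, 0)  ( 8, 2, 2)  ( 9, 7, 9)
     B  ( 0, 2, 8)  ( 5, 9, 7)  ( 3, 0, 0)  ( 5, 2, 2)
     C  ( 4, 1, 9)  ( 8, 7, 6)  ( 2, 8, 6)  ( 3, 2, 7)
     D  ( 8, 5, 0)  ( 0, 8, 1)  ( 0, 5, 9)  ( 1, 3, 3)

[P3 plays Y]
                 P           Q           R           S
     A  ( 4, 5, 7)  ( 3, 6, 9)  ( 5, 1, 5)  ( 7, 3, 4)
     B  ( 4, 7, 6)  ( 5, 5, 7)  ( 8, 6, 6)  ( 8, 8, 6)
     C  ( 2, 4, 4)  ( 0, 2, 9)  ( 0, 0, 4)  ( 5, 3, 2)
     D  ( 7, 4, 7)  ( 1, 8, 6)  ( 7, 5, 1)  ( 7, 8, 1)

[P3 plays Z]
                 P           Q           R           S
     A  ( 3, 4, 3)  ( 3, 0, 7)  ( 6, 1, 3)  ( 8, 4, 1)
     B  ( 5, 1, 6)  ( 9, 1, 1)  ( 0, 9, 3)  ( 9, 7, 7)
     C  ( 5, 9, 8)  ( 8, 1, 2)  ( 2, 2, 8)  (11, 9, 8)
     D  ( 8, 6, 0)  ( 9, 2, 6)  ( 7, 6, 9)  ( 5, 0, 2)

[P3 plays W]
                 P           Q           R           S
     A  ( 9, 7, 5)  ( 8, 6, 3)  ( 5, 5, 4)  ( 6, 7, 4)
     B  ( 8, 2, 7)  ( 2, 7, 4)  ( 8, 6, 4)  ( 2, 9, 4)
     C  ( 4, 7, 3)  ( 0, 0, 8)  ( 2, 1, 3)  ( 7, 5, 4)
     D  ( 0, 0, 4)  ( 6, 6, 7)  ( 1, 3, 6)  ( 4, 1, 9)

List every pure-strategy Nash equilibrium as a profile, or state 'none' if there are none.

(A,P,X): not NE [P1→D gives 8>4; P3→Y gives 7>1]
(A,P,Y): not NE [P1→D gives 7>4; P2→Q gives 6>5]
(A,P,Z): not NE [P1→D gives 8>3; P3→Y gives 7>3]
(A,P,W): not NE [P3→Y gives 7>5]
(A,Q,X): not NE [P1→C gives 8>7; P2→P gives 9>6; P3→Y gives 9>0]
(A,Q,Y): not NE [P1→B gives 5>3]
(A,Q,Z): not NE [P1→D gives 9>3; P2→S gives 4>0; P3→Y gives 9>7]
(A,Q,W): not NE [P2→S gives 7>6; P3→Y gives 9>3]
(A,R,X): not NE [P2→P gives 9>2; P3→Y gives 5>2]
(A,R,Y): not NE [P1→B gives 8>5; P2→Q gives 6>1]
(A,R,Z): not NE [P1→D gives 7>6; P2→S gives 4>1; P3→Y gives 5>3]
(A,R,W): not NE [P1→B gives 8>5; P2→S gives 7>5; P3→Y gives 5>4]
(A,S,X): not NE [P2→P gives 9>7]
(A,S,Y): not NE [P1→B gives 8>7; P2→Q gives 6>3; P3→X gives 9>4]
(A,S,Z): not NE [P1→C gives 11>8; P3→X gives 9>1]
(A,S,W): not NE [P1→C gives 7>6; P3→X gives 9>4]
(B,P,X): not NE [P1→D gives 8>0; P2→Q gives 9>2]
(B,P,Y): not NE [P1→D gives 7>4; P2→S gives 8>7; P3→X gives 8>6]
(B,P,Z): not NE [P1→D gives 8>5; P2→R gives 9>1; P3→X gives 8>6]
(B,P,W): not NE [P1→A gives 9>8; P2→S gives 9>2; P3→X gives 8>7]
(B,Q,X): not NE [P1→C gives 8>5]
(B,Q,Y): not NE [P2→S gives 8>5]
(B,Q,Z): not NE [P2→R gives 9>1; P3→Y gives 7>1]
(B,Q,W): not NE [P1→A gives 8>2; P2→S gives 9>7; P3→Y gives 7>4]
(B,R,X): not NE [P1→A gives 8>3; P2→Q gives 9>0; P3→Y gives 6>0]
(B,R,Y): not NE [P2→S gives 8>6]
(B,R,Z): not NE [P1→D gives 7>0; P3→Y gives 6>3]
(B,R,W): not NE [P2→S gives 9>6; P3→Y gives 6>4]
(B,S,X): not NE [P1→A gives 9>5; P2→Q gives 9>2; P3→Z gives 7>2]
(B,S,Y): not NE [P3→Z gives 7>6]
(B,S,Z): not NE [P1→C gives 11>9; P2→R gives 9>7]
(B,S,W): not NE [P1→C gives 7>2; P3→Z gives 7>4]
(C,P,X): not NE [P1→D gives 8>4; P2→R gives 8>1]
(C,P,Y): not NE [P1→D gives 7>2; P3→X gives 9>4]
(C,P,Z): not NE [P1→D gives 8>5; P3→X gives 9>8]
(C,P,W): not NE [P1→A gives 9>4; P3→X gives 9>3]
(C,Q,X): not NE [P2→R gives 8>7; P3→Y gives 9>6]
(C,Q,Y): not NE [P1→B gives 5>0; P2→P gives 4>2]
(C,Q,Z): not NE [P1→D gives 9>8; P2→S gives 9>1; P3→Y gives 9>2]
(C,Q,W): not NE [P1→A gives 8>0; P2→P gives 7>0; P3→Y gives 9>8]
(C,R,X): not NE [P1→A gives 8>2; P3→Z gives 8>6]
(C,R,Y): not NE [P1→B gives 8>0; P2→P gives 4>0; P3→Z gives 8>4]
(C,R,Z): not NE [P1→D gives 7>2; P2→S gives 9>2]
(C,R,W): not NE [P1→B gives 8>2; P2→P gives 7>1; P3→Z gives 8>3]
(C,S,X): not NE [P1→A gives 9>3; P2→R gives 8>2; P3→Z gives 8>7]
(C,S,Y): not NE [P1→B gives 8>5; P2→P gives 4>3; P3→Z gives 8>2]
(C,S,Z): NE
(C,S,W): not NE [P2→P gives 7>5; P3→Z gives 8>4]
(D,P,X): not NE [P2→Q gives 8>5; P3→Y gives 7>0]
(D,P,Y): not NE [P2→S gives 8>4]
(D,P,Z): not NE [P3→Y gives 7>0]
(D,P,W): not NE [P1→A gives 9>0; P2→Q gives 6>0; P3→Y gives 7>4]
(D,Q,X): not NE [P1→C gives 8>0; P3→W gives 7>1]
(D,Q,Y): not NE [P1→B gives 5>1; P3→W gives 7>6]
(D,Q,Z): not NE [P2→R gives 6>2; P3→W gives 7>6]
(D,Q,W): not NE [P1→A gives 8>6]
(D,R,X): not NE [P1→A gives 8>0; P2→Q gives 8>5]
(D,R,Y): not NE [P1→B gives 8>7; P2→S gives 8>5; P3→Z gives 9>1]
(D,R,Z): NE
(D,R,W): not NE [P1→B gives 8>1; P2→Q gives 6>3; P3→Z gives 9>6]
(D,S,X): not NE [P1→A gives 9>1; P2→Q gives 8>3; P3→W gives 9>3]
(D,S,Y): not NE [P1→B gives 8>7; P3→W gives 9>1]
(D,S,Z): not NE [P1→C gives 11>5; P2→R gives 6>0; P3→W gives 9>2]
(D,S,W): not NE [P1→C gives 7>4; P2→Q gives 6>1]

NE set: (C,S,Z), (D,R,Z)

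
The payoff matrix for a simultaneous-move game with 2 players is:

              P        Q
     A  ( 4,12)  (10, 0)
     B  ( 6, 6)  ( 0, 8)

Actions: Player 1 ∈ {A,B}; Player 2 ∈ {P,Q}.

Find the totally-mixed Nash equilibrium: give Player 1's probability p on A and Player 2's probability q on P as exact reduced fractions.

P1 mixes 1/7 on A; P2 mixes 5/6 on P

P1 indiff ⇒ q·4+(1-q)·10 = q·6+(1-q)·0 ⇒ q(-2) = (1-q)(-10) ⇒ q = 5/6
P2 indiff ⇒ p·12+(1-p)·6 = p·0+(1-p)·8 ⇒ p(12) = (1-p)(2) ⇒ p = 1/7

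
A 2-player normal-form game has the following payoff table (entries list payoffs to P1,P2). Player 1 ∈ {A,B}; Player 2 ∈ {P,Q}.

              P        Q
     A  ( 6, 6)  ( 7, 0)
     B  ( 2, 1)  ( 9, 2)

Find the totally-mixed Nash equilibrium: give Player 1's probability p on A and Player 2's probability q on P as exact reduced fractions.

P1 indiff ⇒ q·6+(1-q)·7 = q·2+(1-q)·9 ⇒ q(4) = (1-q)(2) ⇒ q = 1/3
P2 indiff ⇒ p·6+(1-p)·1 = p·0+(1-p)·2 ⇒ p(6) = (1-p)(1) ⇒ p = 1/7

P1 mixes 1/7 on A; P2 mixes 1/3 on P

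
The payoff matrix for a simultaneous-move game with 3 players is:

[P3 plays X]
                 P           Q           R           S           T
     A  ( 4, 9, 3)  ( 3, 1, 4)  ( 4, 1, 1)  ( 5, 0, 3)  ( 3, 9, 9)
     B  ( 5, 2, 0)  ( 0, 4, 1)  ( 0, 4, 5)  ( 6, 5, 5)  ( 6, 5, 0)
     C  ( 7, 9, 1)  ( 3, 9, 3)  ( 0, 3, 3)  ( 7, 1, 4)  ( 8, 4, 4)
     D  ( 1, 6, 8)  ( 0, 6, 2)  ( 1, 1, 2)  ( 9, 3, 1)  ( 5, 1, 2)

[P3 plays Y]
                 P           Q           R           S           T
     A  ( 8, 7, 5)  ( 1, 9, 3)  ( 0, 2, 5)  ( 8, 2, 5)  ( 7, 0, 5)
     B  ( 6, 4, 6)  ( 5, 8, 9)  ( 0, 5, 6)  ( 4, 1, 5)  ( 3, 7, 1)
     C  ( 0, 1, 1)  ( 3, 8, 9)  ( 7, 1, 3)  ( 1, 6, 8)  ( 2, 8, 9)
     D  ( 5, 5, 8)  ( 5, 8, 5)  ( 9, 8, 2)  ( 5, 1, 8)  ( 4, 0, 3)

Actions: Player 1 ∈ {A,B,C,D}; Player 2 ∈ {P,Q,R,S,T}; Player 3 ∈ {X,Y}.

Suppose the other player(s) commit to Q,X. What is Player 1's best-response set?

u_1(A vs Q,X) = 3
u_1(B vs Q,X) = 0
u_1(C vs Q,X) = 3
u_1(D vs Q,X) = 0
max payoff 3 at {A,C}

BR_1 = {A,C}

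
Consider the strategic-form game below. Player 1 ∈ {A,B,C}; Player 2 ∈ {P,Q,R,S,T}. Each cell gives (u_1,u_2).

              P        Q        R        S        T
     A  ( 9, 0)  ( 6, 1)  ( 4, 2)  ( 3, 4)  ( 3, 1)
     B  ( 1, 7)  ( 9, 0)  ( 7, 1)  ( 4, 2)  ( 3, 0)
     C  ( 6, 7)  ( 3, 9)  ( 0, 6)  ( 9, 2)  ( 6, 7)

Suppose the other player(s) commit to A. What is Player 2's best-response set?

argmax u_2 = {S}

u_2(P vs A) = 0
u_2(Q vs A) = 1
u_2(R vs A) = 2
u_2(S vs A) = 4
u_2(T vs A) = 1
max payoff 4 at {S}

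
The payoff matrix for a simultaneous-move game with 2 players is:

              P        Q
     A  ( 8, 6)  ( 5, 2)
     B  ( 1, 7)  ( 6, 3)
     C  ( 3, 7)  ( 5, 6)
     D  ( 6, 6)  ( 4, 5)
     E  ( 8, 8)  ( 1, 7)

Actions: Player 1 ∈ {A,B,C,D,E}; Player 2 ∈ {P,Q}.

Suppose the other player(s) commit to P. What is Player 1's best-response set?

BR_1 = {A,E}

u_1(A vs P) = 8
u_1(B vs P) = 1
u_1(C vs P) = 3
u_1(D vs P) = 6
u_1(E vs P) = 8
max payoff 8 at {A,E}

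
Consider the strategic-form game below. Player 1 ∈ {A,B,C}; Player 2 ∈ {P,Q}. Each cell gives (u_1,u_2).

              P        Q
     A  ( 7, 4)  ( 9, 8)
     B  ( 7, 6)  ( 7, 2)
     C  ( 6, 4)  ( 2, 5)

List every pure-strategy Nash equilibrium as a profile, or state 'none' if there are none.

(A,P): not NE [P2→Q gives 8>4]
(A,Q): NE
(B,P): NE
(B,Q): not NE [P1→A gives 9>7; P2→P gives 6>2]
(C,P): not NE [P1→B gives 7>6; P2→Q gives 5>4]
(C,Q): not NE [P1→A gives 9>2]

Nash profiles: (A,Q), (B,P)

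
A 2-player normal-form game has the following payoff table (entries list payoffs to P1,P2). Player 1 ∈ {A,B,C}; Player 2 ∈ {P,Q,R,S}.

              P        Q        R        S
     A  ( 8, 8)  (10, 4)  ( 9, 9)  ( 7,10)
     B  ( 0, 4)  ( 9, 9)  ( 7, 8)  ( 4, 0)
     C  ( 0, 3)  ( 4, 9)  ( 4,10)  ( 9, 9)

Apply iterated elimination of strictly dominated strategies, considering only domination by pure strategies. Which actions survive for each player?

P1 drop B (A beats it: P:8>0 Q:10>9 R:9>7 S:7>4)
P2 drop P (R beats it: A:9>8 C:10>3)
P2 drop Q (R beats it: A:9>4 C:10>9)
P1→{A,C} P2→{R,S}

Survivors P1:{A,C} P2:{R,S}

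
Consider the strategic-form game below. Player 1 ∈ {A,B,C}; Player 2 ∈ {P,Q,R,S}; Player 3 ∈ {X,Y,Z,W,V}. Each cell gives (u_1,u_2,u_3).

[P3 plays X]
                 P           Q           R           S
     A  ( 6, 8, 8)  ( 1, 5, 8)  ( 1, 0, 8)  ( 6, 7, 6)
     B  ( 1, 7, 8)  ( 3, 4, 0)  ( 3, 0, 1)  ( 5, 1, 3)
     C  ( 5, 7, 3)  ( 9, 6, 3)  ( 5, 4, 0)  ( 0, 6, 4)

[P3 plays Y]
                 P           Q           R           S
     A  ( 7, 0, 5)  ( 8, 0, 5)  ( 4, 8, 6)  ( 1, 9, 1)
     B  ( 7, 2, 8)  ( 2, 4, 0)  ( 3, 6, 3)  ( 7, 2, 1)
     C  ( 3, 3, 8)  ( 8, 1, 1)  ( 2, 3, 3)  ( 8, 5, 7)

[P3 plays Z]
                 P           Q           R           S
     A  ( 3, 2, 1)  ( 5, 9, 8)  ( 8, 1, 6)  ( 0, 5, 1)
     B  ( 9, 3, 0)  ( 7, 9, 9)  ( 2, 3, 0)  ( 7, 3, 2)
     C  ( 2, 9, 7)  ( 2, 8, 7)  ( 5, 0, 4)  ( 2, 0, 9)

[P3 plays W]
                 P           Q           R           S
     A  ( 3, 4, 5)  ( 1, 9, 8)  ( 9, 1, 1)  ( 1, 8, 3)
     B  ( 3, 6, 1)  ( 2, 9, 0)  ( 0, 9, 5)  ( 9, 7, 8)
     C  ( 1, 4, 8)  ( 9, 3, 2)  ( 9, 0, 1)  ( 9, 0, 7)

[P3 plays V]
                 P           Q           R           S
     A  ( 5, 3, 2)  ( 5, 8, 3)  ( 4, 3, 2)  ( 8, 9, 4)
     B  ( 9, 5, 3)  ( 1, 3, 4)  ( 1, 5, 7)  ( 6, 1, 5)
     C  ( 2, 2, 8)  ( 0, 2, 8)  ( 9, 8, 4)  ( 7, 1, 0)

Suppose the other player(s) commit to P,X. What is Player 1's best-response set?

argmax u_1 = {A}

u_1(A vs P,X) = 6
u_1(B vs P,X) = 1
u_1(C vs P,X) = 5
max payoff 6 at {A}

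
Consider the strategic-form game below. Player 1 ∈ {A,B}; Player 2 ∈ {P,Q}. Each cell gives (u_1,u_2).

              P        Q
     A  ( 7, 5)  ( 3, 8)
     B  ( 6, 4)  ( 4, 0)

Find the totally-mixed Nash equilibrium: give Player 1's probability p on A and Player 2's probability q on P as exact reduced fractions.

P1 indiff ⇒ q·7+(1-q)·3 = q·6+(1-q)·4 ⇒ q(1) = (1-q)(1) ⇒ q = 1/2
P2 indiff ⇒ p·5+(1-p)·4 = p·8+(1-p)·0 ⇒ p(-3) = (1-p)(-4) ⇒ p = 4/7

P1 mixes 4/7 on A; P2 mixes 1/2 on P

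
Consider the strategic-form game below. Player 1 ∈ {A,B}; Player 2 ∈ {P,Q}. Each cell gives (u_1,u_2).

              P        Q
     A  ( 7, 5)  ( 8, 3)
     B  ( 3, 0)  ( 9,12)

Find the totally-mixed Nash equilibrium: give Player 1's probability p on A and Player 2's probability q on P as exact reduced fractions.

(p,q) = (6/7, 1/5)

P1 indiff ⇒ q·7+(1-q)·8 = q·3+(1-q)·9 ⇒ q(4) = (1-q)(1) ⇒ q = 1/5
P2 indiff ⇒ p·5+(1-p)·0 = p·3+(1-p)·12 ⇒ p(2) = (1-p)(12) ⇒ p = 6/7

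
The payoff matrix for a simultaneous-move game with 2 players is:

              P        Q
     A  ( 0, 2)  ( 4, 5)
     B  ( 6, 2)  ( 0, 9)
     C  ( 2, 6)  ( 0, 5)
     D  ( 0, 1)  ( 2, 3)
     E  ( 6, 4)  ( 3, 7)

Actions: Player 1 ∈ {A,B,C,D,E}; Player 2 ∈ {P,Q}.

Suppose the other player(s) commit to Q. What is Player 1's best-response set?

P1 best: {A}

u_1(A vs Q) = 4
u_1(B vs Q) = 0
u_1(C vs Q) = 0
u_1(D vs Q) = 2
u_1(E vs Q) = 3
max payoff 4 at {A}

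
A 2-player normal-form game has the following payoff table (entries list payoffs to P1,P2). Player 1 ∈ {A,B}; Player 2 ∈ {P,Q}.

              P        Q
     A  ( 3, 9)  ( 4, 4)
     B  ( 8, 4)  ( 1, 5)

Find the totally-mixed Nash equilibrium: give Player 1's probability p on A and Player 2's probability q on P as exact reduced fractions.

p=1/6, q=3/8

P1 indiff ⇒ q·3+(1-q)·4 = q·8+(1-q)·1 ⇒ q(-5) = (1-q)(-3) ⇒ q = 3/8
P2 indiff ⇒ p·9+(1-p)·4 = p·4+(1-p)·5 ⇒ p(5) = (1-p)(1) ⇒ p = 1/6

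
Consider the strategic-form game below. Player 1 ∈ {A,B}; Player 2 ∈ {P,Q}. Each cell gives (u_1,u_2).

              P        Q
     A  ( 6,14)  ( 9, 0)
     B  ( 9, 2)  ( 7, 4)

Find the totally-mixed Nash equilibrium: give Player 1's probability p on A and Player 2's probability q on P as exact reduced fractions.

P1 indiff ⇒ q·6+(1-q)·9 = q·9+(1-q)·7 ⇒ q(-3) = (1-q)(-2) ⇒ q = 2/5
P2 indiff ⇒ p·14+(1-p)·2 = p·0+(1-p)·4 ⇒ p(14) = (1-p)(2) ⇒ p = 1/8

P1 mixes 1/8 on A; P2 mixes 2/5 on P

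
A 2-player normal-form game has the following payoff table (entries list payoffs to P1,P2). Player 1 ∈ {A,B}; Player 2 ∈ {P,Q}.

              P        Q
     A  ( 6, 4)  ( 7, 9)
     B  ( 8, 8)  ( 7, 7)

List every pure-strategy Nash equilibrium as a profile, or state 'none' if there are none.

(A,P): not NE [P1→B gives 8>6; P2→Q gives 9>4]
(A,Q): NE
(B,P): NE
(B,Q): not NE [P2→P gives 8>7]

Nash profiles: (A,Q), (B,P)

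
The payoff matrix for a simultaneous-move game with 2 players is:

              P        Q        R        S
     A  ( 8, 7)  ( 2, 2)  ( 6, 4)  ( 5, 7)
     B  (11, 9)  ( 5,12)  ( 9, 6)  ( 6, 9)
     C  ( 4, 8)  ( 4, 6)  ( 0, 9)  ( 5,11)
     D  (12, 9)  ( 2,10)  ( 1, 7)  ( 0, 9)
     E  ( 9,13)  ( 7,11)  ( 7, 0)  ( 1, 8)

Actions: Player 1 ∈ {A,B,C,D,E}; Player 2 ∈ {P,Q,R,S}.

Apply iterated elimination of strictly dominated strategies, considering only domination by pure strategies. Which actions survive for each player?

P1 drop A (B beats it: P:11>8 Q:5>2 R:9>6 S:6>5)
P1 drop C (B beats it: P:11>4 Q:5>4 R:9>0 S:6>5)
P2 drop R (P beats it: B:9>6 D:9>7 E:13>0)
P2 drop S (Q beats it: B:12>9 D:10>9 E:11>8)
P1→{B,D,E} P2→{P,Q}

Survivors P1:{B,D,E} P2:{P,Q}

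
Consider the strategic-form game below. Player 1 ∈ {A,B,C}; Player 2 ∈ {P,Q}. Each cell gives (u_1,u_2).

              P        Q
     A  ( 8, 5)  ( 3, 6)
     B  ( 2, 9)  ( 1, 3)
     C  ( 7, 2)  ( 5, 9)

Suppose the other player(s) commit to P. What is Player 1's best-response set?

argmax u_1 = {A}

u_1(A vs P) = 8
u_1(B vs P) = 2
u_1(C vs P) = 7
max payoff 8 at {A}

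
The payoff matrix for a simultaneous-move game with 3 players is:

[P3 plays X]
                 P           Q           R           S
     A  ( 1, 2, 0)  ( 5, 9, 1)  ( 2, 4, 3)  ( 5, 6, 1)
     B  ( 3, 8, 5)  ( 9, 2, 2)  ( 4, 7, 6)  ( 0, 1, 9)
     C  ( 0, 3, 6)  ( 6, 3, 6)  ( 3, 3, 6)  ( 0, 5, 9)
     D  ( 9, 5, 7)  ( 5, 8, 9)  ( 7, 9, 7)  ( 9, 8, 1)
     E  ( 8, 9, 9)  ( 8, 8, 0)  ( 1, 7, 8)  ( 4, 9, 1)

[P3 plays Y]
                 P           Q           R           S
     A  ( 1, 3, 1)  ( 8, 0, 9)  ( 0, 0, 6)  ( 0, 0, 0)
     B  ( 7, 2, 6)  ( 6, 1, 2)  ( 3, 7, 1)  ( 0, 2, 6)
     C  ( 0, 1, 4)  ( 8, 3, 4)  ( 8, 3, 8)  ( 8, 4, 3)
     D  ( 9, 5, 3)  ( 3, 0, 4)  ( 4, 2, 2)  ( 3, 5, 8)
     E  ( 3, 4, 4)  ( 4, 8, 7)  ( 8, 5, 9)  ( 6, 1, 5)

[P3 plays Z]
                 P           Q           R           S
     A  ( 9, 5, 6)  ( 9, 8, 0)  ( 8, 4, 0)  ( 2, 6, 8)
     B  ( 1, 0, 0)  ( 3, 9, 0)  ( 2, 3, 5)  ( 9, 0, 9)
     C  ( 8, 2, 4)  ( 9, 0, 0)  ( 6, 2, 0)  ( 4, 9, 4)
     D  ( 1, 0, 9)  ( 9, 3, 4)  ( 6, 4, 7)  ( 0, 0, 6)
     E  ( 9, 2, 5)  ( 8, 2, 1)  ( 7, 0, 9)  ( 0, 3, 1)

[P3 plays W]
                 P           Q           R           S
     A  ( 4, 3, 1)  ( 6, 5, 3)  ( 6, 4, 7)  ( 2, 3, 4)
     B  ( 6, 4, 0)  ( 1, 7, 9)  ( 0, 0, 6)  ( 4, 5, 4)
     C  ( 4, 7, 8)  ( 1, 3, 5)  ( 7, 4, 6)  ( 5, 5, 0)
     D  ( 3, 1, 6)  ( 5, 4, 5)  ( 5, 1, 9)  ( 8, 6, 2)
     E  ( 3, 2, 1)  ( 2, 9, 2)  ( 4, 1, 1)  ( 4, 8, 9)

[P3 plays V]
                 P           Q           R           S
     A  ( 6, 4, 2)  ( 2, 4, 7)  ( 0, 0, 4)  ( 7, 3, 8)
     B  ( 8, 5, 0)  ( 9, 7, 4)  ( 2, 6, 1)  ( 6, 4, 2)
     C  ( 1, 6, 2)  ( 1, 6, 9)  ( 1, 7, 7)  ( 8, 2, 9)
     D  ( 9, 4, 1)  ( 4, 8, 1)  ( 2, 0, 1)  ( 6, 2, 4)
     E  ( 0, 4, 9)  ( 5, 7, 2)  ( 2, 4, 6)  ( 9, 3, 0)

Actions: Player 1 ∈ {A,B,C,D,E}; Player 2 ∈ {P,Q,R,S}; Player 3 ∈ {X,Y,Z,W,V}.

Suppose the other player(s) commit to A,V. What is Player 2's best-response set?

P2 best: {P,Q}

u_2(P vs A,V) = 4
u_2(Q vs A,V) = 4
u_2(R vs A,V) = 0
u_2(S vs A,V) = 3
max payoff 4 at {P,Q}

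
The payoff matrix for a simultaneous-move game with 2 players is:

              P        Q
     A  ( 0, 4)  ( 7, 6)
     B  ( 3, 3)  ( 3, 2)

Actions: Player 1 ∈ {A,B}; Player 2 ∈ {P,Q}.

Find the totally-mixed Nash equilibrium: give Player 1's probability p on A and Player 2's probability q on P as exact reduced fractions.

p=1/3, q=4/7

P1 indiff ⇒ q·0+(1-q)·7 = q·3+(1-q)·3 ⇒ q(-3) = (1-q)(-4) ⇒ q = 4/7
P2 indiff ⇒ p·4+(1-p)·3 = p·6+(1-p)·2 ⇒ p(-2) = (1-p)(-1) ⇒ p = 1/3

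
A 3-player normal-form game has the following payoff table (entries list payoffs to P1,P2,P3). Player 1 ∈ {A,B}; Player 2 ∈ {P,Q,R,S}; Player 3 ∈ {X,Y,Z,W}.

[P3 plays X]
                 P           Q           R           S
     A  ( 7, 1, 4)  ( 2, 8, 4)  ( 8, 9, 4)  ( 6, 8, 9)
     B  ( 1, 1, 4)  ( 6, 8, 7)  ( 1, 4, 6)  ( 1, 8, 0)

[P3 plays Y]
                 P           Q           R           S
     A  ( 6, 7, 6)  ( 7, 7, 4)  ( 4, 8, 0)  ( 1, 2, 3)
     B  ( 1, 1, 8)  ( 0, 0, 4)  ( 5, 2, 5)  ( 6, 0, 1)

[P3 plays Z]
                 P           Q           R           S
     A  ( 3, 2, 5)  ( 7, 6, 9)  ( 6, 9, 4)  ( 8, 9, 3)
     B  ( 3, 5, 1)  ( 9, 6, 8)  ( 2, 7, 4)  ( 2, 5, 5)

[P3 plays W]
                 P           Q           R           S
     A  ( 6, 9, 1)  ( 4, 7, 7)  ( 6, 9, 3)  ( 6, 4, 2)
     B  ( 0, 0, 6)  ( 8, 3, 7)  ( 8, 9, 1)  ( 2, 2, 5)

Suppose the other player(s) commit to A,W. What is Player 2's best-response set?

BR_2 = {P,R}

u_2(P vs A,W) = 9
u_2(Q vs A,W) = 7
u_2(R vs A,W) = 9
u_2(S vs A,W) = 4
max payoff 9 at {P,R}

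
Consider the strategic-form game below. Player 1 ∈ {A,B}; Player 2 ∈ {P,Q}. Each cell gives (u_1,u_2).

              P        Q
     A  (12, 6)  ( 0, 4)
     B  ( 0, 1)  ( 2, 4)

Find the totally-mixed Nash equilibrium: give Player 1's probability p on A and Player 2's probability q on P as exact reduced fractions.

P1 indiff ⇒ q·12+(1-q)·0 = q·0+(1-q)·2 ⇒ q(12) = (1-q)(2) ⇒ q = 1/7
P2 indiff ⇒ p·6+(1-p)·1 = p·4+(1-p)·4 ⇒ p(2) = (1-p)(3) ⇒ p = 3/5

(p,q) = (3/5, 1/7)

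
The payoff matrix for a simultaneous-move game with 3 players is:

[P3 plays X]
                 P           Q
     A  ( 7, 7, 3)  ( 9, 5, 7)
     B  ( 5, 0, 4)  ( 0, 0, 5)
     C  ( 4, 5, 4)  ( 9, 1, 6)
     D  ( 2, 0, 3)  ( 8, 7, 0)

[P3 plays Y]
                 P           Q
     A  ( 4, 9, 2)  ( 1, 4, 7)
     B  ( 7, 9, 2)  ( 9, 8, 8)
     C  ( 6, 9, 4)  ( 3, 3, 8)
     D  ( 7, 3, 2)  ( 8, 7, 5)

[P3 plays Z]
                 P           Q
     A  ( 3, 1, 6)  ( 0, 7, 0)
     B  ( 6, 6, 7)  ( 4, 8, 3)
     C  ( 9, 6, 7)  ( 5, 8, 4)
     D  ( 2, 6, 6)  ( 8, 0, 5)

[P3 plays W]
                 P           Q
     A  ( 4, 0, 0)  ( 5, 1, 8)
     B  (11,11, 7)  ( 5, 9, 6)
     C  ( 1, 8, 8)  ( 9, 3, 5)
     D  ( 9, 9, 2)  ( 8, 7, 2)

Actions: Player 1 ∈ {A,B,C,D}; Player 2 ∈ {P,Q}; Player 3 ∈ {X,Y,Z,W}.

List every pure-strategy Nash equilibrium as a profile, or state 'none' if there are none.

(A,P,X): not NE [P3→Z gives 6>3]
(A,P,Y): not NE [P1→D gives 7>4; P3→Z gives 6>2]
(A,P,Z): not NE [P1→C gives 9>3; P2→Q gives 7>1]
(A,P,W): not NE [P1→B gives 11>4; P2→Q gives 1>0; P3→Z gives 6>0]
(A,Q,X): not NE [P2→P gives 7>5; P3→W gives 8>7]
(A,Q,Y): not NE [P1→B gives 9>1; P2→P gives 9>4; P3→W gives 8>7]
(A,Q,Z): not NE [P1→D gives 8>0; P3→W gives 8>0]
(A,Q,W): not NE [P1→C gives 9>5]
(B,P,X): not NE [P1→A gives 7>5; P3→W gives 7>4]
(B,P,Y): not NE [P3→W gives 7>2]
(B,P,Z): not NE [P1→C gives 9>6; P2→Q gives 8>6]
(B,P,W): NE
(B,Q,X): not NE [P1→C gives 9>0; P3→Y gives 8>5]
(B,Q,Y): not NE [P2→P gives 9>8]
(B,Q,Z): not NE [P1→D gives 8>4; P3→Y gives 8>3]
(B,Q,W): not NE [P1→C gives 9>5; P2→P gives 11>9; P3→Y gives 8>6]
(C,P,X): not NE [P1→A gives 7>4; P3→W gives 8>4]
(C,P,Y): not NE [P1→D gives 7>6; P3→W gives 8>4]
(C,P,Z): not NE [P2→Q gives 8>6; P3→W gives 8>7]
(C,P,W): not NE [P1→B gives 11>1]
(C,Q,X): not NE [P2→P gives 5>1; P3→Y gives 8>6]
(C,Q,Y): not NE [P1→B gives 9>3; P2→P gives 9>3]
(C,Q,Z): not NE [P1→D gives 8>5; P3→Y gives 8>4]
(C,Q,W): not NE [P2→P gives 8>3; P3→Y gives 8>5]
(D,P,X): not NE [P1→A gives 7>2; P2→Q gives 7>0; P3→Z gives 6>3]
(D,P,Y): not NE [P2→Q gives 7>3; P3→Z gives 6>2]
(D,P,Z): not NE [P1→C gives 9>2]
(D,P,W): not NE [P1→B gives 11>9; P3→Z gives 6>2]
(D,Q,X): not NE [P1→C gives 9>8; P3→Z gives 5>0]
(D,Q,Y): not NE [P1→B gives 9>8]
(D,Q,Z): not NE [P2→P gives 6>0]
(D,Q,W): not NE [P1→C gives 9>8; P2→P gives 9>7; P3→Z gives 5>2]

Nash profiles: (B,P,W)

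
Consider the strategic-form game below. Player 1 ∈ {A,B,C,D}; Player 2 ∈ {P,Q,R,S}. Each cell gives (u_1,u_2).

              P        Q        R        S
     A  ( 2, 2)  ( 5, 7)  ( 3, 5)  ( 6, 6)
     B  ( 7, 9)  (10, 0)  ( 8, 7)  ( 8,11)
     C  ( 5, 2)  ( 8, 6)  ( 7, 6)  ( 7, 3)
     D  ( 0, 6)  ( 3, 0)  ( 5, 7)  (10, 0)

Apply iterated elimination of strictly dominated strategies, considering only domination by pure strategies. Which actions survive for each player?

IESDS → P1:{B,D} P2:{P,R,S}

P1 drop A (B beats it: P:7>2 Q:10>5 R:8>3 S:8>6)
P1 drop C (B beats it: P:7>5 Q:10>8 R:8>7 S:8>7)
P2 drop Q (P beats it: B:9>0 D:6>0)
P1→{B,D} P2→{P,R,S}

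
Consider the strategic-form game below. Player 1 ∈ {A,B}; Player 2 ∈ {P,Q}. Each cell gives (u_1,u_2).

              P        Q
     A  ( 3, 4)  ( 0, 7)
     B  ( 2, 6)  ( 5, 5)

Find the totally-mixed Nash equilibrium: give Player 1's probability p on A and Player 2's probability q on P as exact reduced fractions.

(p,q) = (1/4, 5/6)

P1 indiff ⇒ q·3+(1-q)·0 = q·2+(1-q)·5 ⇒ q(1) = (1-q)(5) ⇒ q = 5/6
P2 indiff ⇒ p·4+(1-p)·6 = p·7+(1-p)·5 ⇒ p(-3) = (1-p)(-1) ⇒ p = 1/4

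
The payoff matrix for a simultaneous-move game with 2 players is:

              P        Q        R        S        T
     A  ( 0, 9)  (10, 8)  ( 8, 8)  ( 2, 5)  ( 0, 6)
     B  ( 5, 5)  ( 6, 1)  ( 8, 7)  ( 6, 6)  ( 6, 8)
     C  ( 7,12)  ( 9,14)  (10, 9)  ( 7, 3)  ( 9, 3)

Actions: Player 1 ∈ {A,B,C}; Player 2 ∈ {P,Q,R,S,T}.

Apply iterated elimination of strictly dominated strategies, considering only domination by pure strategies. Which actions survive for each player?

P1 drop B (C beats it: P:7>5 Q:9>6 R:10>8 S:7>6 T:9>6)
P2 drop R (P beats it: A:9>8 C:12>9)
P2 drop S (P beats it: A:9>5 C:12>3)
P2 drop T (P beats it: A:9>6 C:12>3)
P1→{A,C} P2→{P,Q}

Remaining: P1:{A,C} P2:{P,Q}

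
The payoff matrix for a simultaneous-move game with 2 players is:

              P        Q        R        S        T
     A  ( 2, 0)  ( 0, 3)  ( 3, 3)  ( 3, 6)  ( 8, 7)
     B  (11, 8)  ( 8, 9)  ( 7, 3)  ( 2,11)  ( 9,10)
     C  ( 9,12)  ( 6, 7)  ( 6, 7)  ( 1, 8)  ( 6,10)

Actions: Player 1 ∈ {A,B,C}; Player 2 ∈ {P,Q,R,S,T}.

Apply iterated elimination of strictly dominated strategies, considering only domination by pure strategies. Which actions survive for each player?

IESDS → P1:{A,B} P2:{S,T}

P1 drop C (B beats it: P:11>9 Q:8>6 R:7>6 S:2>1 T:9>6)
P2 drop P (Q beats it: A:3>0 B:9>8)
P2 drop Q (S beats it: A:6>3 B:11>9)
P2 drop R (S beats it: A:6>3 B:11>3)
P1→{A,B} P2→{S,T}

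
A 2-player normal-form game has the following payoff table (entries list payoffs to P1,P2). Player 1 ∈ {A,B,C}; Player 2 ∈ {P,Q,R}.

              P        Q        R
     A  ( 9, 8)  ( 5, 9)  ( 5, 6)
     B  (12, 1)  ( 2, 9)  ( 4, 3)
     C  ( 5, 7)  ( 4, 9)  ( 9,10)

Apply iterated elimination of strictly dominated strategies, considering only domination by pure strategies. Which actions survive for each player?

P2 drop P (Q beats it: A:9>8 B:9>1 C:9>7)
P1 drop B (A beats it: Q:5>2 R:5>4)
P1→{A,C} P2→{Q,R}

Remaining: P1:{A,C} P2:{Q,R}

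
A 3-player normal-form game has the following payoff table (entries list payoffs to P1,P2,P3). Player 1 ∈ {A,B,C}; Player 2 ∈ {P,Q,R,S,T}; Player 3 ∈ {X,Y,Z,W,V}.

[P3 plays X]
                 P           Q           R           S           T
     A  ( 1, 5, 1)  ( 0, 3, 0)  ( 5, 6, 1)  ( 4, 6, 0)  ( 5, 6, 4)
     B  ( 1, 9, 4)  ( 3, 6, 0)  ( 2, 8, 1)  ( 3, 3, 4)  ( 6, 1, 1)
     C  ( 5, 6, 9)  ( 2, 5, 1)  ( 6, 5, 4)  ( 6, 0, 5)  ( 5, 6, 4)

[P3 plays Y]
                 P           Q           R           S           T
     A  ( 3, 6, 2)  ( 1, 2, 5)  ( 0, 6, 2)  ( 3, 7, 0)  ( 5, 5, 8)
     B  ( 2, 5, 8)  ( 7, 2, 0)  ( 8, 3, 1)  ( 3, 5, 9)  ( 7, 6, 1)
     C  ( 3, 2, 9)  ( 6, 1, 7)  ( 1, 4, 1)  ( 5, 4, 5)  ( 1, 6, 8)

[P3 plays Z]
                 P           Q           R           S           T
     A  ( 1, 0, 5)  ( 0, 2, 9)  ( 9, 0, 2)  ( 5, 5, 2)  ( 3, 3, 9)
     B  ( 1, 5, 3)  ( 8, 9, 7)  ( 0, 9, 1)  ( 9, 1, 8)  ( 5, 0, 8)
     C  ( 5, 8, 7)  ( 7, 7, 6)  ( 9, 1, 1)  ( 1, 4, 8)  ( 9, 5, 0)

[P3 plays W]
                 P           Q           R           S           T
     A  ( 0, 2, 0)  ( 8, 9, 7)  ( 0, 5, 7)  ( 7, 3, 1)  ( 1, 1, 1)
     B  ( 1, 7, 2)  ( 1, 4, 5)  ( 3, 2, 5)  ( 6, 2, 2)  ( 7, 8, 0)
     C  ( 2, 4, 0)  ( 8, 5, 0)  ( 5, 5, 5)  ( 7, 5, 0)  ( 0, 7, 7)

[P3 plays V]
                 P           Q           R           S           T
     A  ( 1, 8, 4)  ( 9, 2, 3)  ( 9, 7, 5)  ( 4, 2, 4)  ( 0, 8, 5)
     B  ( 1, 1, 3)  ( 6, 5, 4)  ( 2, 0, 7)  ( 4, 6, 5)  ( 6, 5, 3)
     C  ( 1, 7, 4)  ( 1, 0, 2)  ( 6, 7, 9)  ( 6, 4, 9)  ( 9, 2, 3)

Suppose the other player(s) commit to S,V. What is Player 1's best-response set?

BR_1 = {C}

u_1(A vs S,V) = 4
u_1(B vs S,V) = 4
u_1(C vs S,V) = 6
max payoff 6 at {C}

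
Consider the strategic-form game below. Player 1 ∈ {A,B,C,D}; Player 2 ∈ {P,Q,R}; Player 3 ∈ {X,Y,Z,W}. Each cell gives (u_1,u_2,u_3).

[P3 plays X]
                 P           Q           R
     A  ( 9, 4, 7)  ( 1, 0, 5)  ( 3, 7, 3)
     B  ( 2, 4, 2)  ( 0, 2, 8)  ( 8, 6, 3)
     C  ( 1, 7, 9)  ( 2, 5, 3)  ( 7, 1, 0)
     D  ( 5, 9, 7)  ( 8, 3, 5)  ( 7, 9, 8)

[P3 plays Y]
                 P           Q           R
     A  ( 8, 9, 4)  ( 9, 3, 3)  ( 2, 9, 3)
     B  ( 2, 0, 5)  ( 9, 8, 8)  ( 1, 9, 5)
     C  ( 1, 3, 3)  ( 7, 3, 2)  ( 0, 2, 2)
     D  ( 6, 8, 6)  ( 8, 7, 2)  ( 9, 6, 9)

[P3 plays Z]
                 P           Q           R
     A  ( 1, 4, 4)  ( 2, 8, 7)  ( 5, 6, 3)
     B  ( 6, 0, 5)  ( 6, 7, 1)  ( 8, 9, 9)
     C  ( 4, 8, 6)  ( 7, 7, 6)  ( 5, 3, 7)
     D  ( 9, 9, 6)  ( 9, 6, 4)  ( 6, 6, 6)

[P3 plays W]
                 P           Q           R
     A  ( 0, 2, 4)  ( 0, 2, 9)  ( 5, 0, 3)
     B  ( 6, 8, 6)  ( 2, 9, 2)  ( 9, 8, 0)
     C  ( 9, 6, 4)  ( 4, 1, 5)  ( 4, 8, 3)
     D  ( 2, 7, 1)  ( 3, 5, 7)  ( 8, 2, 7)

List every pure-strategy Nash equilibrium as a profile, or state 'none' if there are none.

(A,P,X): not NE [P2→R gives 7>4]
(A,P,Y): not NE [P3→X gives 7>4]
(A,P,Z): not NE [P1→D gives 9>1; P2→Q gives 8>4; P3→X gives 7>4]
(A,P,W): not NE [P1→C gives 9>0; P3→X gives 7>4]
(A,Q,X): not NE [P1→D gives 8>1; P2→R gives 7>0; P3→W gives 9>5]
(A,Q,Y): not NE [P2→R gives 9>3; P3→W gives 9>3]
(A,Q,Z): not NE [P1→D gives 9>2; P3→W gives 9>7]
(A,Q,W): not NE [P1→C gives 4>0]
(A,R,X): not NE [P1→B gives 8>3]
(A,R,Y): not NE [P1→D gives 9>2]
(A,R,Z): not NE [P1→B gives 8>5; P2→Q gives 8>6]
(A,R,W): not NE [P1→B gives 9>5; P2→Q gives 2>0]
(B,P,X): not NE [P1→A gives 9>2; P2→R gives 6>4; P3→W gives 6>2]
(B,P,Y): not NE [P1→A gives 8>2; P2→R gives 9>0; P3→W gives 6>5]
(B,P,Z): not NE [P1→D gives 9>6; P2→R gives 9>0; P3→W gives 6>5]
(B,P,W): not NE [P1→C gives 9>6; P2→Q gives 9>8]
(B,Q,X): not NE [P1→D gives 8>0; P2→R gives 6>2]
(B,Q,Y): not NE [P2→R gives 9>8]
(B,Q,Z): not NE [P1→D gives 9>6; P2→R gives 9>7; P3→Y gives 8>1]
(B,Q,W): not NE [P1→C gives 4>2; P3→Y gives 8>2]
(B,R,X): not NE [P3→Z gives 9>3]
(B,R,Y): not NE [P1→D gives 9>1; P3→Z gives 9>5]
(B,R,Z): NE
(B,R,W): not NE [P2→Q gives 9>8; P3→Z gives 9>0]
(C,P,X): not NE [P1→A gives 9>1]
(C,P,Y): not NE [P1→A gives 8>1; P3→X gives 9>3]
(C,P,Z): not NE [P1→D gives 9>4; P3→X gives 9>6]
(C,P,W): not NE [P2→R gives 8>6; P3→X gives 9>4]
(C,Q,X): not NE [P1→D gives 8>2; P2→P gives 7>5; P3→Z gives 6>3]
(C,Q,Y): not NE [P1→B gives 9>7; P3→Z gives 6>2]
(C,Q,Z): not NE [P1→D gives 9>7; P2→P gives 8>7]
(C,Q,W): not NE [P2→R gives 8>1; P3→Z gives 6>5]
(C,R,X): not NE [P1→B gives 8>7; P2→P gives 7>1; P3→Z gives 7>0]
(C,R,Y): not NE [P1→D gives 9>0; P2→Q gives 3>2; P3→Z gives 7>2]
(C,R,Z): not NE [P1→B gives 8>5; P2→P gives 8>3]
(C,R,W): not NE [P1→B gives 9>4; P3→Z gives 7>3]
(D,P,X): not NE [P1→A gives 9>5]
(D,P,Y): not NE [P1→A gives 8>6; P3→X gives 7>6]
(D,P,Z): not NE [P3→X gives 7>6]
(D,P,W): not NE [P1→C gives 9>2; P3→X gives 7>1]
(D,Q,X): not NE [P2→R gives 9>3; P3→W gives 7>5]
(D,Q,Y): not NE [P1→B gives 9>8; P2→P gives 8>7; P3→W gives 7>2]
(D,Q,Z): not NE [P2→P gives 9>6; P3→W gives 7>4]
(D,Q,W): not NE [P1→C gives 4>3; P2→P gives 7>5]
(D,R,X): not NE [P1→B gives 8>7; P3→Y gives 9>8]
(D,R,Y): not NE [P2→P gives 8>6]
(D,R,Z): not NE [P1→B gives 8>6; P2→P gives 9>6; P3→Y gives 9>6]
(D,R,W): not NE [P1→B gives 9>8; P2→P gives 7>2; P3→Y gives 9>7]

NE set: (B,R,Z)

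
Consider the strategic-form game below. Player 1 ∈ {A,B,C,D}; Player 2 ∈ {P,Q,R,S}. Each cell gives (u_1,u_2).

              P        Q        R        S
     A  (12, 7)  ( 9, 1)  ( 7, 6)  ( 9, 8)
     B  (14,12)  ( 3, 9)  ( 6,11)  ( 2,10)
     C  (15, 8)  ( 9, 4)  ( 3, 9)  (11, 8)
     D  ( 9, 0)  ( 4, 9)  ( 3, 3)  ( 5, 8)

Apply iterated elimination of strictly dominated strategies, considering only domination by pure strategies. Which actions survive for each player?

Survivors P1:{A,B,C} P2:{P,R,S}

P1 drop D (A beats it: P:12>9 Q:9>4 R:7>3 S:9>5)
P2 drop Q (P beats it: A:7>1 B:12>9 C:8>4)
P1→{A,B,C} P2→{P,R,S}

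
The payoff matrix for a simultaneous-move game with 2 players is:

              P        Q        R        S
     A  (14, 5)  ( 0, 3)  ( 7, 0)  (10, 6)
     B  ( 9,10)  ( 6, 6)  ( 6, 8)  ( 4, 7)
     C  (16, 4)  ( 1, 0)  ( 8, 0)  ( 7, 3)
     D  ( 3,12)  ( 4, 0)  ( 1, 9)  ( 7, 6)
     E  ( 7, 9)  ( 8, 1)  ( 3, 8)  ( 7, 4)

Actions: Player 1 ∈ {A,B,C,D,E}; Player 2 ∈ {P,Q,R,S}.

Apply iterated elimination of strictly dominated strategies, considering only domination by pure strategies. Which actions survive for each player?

Survivors P1:{A,C} P2:{P,S}

P2 drop Q (P beats it: A:5>3 B:10>6 C:4>0 D:12>0 E:9>1)
P1 drop B (A beats it: P:14>9 R:7>6 S:10>4)
P1 drop D (A beats it: P:14>3 R:7>1 S:10>7)
P1 drop E (A beats it: P:14>7 R:7>3 S:10>7)
P2 drop R (P beats it: A:5>0 C:4>0)
P1→{A,C} P2→{P,S}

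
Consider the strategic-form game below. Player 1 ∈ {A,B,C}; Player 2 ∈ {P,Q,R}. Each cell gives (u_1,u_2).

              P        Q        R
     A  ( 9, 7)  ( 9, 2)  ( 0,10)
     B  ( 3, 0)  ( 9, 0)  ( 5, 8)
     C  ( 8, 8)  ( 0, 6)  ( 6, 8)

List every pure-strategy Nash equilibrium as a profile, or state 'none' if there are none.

Nash profiles: (C,R)

(A,P): not NE [P2→R gives 10>7]
(A,Q): not NE [P2→R gives 10>2]
(A,R): not NE [P1→C gives 6>0]
(B,P): not NE [P1→A gives 9>3; P2→R gives 8>0]
(B,Q): not NE [P2→R gives 8>0]
(B,R): not NE [P1→C gives 6>5]
(C,P): not NE [P1→A gives 9>8]
(C,Q): not NE [P1→B gives 9>0; P2→R gives 8>6]
(C,R): NE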